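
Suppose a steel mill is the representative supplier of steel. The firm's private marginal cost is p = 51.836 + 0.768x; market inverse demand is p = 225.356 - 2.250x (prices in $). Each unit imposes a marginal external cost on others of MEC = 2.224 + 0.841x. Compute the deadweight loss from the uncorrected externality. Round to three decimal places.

DWL = $331.441

Market equilibrium (private): 51.836 + 0.768x = 225.356 - 2.250x → x_m = 57.4950.
Social marginal cost = private MC + MEC = 54.060 + 1.609x.
Set SMC = demand: 54.060 + 1.609x = 225.356 - 2.250x → x* = 44.3887.
The welfare-loss triangle has base |x_m − x*| and height MEC(x_m) (the vertical gap between SMC and demand is zero at x* and MEC at x_m).
DWL = ½ × 13.1063 × 50.5773 = 331.4406.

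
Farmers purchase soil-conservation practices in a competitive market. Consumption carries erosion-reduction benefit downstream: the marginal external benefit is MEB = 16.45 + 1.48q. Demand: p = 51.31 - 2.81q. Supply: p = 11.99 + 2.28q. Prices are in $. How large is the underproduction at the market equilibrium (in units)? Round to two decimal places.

Market equilibrium (private): 11.99 + 2.28q = 51.31 - 2.81q → q_m = 7.7250.
Social marginal benefit = demand + MEB = 67.76 - 1.33q.
Set SMB = MC: 67.76 - 1.33q = 11.99 + 2.28q → q* = 15.4488.
Gap = |7.7250 − 15.4488| = 7.7238.

7.72 units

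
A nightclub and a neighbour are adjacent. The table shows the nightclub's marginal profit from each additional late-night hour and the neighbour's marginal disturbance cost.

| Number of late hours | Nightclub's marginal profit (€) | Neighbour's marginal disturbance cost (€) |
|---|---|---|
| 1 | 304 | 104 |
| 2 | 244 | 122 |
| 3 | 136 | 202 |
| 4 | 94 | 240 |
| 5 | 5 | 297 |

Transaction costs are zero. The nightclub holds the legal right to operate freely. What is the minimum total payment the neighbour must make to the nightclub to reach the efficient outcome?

Left alone the nightclub would choose level 5 (marginal profit stays positive).
Efficient level: k* = 2 (marginal profit ≥ marginal disturbance cost through 2).
The neighbour must at least cover the nightclub's forgone profit from cutting 5→2: 136 + 94 + 5 = 235.

€235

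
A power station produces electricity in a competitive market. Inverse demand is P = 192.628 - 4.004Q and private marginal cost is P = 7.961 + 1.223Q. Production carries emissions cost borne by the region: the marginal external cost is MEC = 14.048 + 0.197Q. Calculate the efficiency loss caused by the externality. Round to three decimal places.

Market equilibrium (private): 7.961 + 1.223Q = 192.628 - 4.004Q → Q_m = 35.3294.
Social marginal cost = private MC + MEC = 22.009 + 1.420Q.
Set SMC = demand: 22.009 + 1.420Q = 192.628 - 4.004Q → Q* = 31.4563.
The loss is the area between SMC and demand from Q* to Q_m; with linear curves that's a triangle of height MEC(Q_m).
DWL = ½ × 3.8731 × 21.0079 = 40.6828.

DWL = 40.683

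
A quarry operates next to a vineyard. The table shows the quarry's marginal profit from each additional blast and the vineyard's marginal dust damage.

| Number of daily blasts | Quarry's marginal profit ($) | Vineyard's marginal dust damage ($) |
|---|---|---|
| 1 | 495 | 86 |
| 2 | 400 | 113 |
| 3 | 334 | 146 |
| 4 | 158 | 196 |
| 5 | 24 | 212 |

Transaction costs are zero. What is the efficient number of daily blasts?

3

Bargaining reaches the level where marginal profit last exceeds marginal dust damage.
That holds through level 3 (334 ≥ 146) but not at 4 (158 < 196).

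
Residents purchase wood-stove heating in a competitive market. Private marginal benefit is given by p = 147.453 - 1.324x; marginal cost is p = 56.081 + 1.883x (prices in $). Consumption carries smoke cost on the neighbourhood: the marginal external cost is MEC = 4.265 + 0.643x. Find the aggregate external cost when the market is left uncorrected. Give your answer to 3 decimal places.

Market equilibrium (private): 56.081 + 1.883x = 147.453 - 1.324x → x_m = 28.4914.
Total external cost = ∫₀^{x_m} (4.265 + 0.643x) dx = 4.265×28.4914 + ½×0.643×28.4914² = 382.4966.

$382.497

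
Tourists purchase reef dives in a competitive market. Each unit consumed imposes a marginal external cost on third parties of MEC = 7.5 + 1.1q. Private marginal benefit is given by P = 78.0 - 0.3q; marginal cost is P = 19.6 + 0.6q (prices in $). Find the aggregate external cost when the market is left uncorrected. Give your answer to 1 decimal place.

Market equilibrium (private): 19.6 + 0.6q = 78.0 - 0.3q → q_m = 64.8889.
Total external cost = ∫₀^{q_m} (7.5 + 1.1q) dq = 7.5×64.8889 + ½×1.1×64.8889² = 2802.4799.

$2802.5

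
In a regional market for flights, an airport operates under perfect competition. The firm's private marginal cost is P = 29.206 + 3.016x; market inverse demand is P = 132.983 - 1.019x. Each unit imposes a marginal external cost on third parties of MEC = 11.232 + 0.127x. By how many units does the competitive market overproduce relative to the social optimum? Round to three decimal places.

3.484 units

Market equilibrium (private): 29.206 + 3.016x = 132.983 - 1.019x → x_m = 25.7192.
Social marginal cost = private MC + MEC = 40.438 + 3.143x.
Set SMC = demand: 40.438 + 3.143x = 132.983 - 1.019x → x* = 22.2357.
Gap = |25.7192 − 22.2357| = 3.4835.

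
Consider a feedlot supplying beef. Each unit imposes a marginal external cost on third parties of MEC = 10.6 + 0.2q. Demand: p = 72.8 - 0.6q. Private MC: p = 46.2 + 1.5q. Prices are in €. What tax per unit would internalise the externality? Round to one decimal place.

Social marginal cost = private MC + MEC = 56.8 + 1.7q.
Set SMC = demand: 56.8 + 1.7q = 72.8 - 0.6q → q* = 6.9565.
The Pigouvian tax equals MEC at q*: 10.6 + 0.2×6.9565 = 11.9913.

tax = €12.0 per unit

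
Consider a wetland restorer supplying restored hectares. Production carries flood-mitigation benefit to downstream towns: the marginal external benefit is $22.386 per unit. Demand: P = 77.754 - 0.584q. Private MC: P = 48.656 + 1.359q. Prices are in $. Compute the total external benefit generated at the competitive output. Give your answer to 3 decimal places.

Market equilibrium (private): 48.656 + 1.359q = 77.754 - 0.584q → q_m = 14.9758.
Total external benefit = MEB × q_m = 22.386 × 14.9758 = 335.2483.

$335.248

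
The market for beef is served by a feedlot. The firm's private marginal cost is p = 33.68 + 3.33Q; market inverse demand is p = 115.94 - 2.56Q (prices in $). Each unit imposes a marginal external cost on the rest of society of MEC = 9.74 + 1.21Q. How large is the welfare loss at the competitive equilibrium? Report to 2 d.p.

DWL = $49.97

Market equilibrium (private): 33.68 + 3.33Q = 115.94 - 2.56Q → Q_m = 13.9660.
Social marginal cost = private MC + MEC = 43.42 + 4.54Q.
Set SMC = demand: 43.42 + 4.54Q = 115.94 - 2.56Q → Q* = 10.2141.
The loss is the area between SMC and demand from Q* to Q_m; with linear curves that's a triangle of height MEC(Q_m).
DWL = ½ × 3.7519 × 26.6389 = 49.9732.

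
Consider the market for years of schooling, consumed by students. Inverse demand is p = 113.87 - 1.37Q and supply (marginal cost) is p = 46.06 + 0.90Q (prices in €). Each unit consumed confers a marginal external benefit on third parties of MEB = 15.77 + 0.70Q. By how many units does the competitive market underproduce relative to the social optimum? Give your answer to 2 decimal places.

Market equilibrium (private): 46.06 + 0.90Q = 113.87 - 1.37Q → Q_m = 29.8722.
Social marginal benefit = demand + MEB = 129.64 - 0.67Q.
Set SMB = MC: 129.64 - 0.67Q = 46.06 + 0.90Q → Q* = 53.2357.
Gap = |29.8722 − 53.2357| = 23.3635.

23.36 units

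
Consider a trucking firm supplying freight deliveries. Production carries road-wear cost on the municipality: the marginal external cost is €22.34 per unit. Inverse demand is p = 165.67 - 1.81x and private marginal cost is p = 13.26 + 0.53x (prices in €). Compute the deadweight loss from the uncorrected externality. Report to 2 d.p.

Market equilibrium (private): 13.26 + 0.53x = 165.67 - 1.81x → x_m = 65.1325.
Social marginal cost = private MC + MEC = 35.60 + 0.53x.
Set SMC = demand: 35.60 + 0.53x = 165.67 - 1.81x → x* = 55.5855.
The welfare-loss triangle has base |x_m − x*| and height MEC(x_m) (the vertical gap between SMC and demand is zero at x* and MEC at x_m).
DWL = ½ × 9.5470 × 22.3400 = 106.6400.

DWL = €106.64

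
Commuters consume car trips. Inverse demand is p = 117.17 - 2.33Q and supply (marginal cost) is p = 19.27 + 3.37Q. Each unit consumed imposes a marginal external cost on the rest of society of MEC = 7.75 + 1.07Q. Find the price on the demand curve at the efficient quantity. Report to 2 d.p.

P = 86.14

Social marginal benefit = demand − MEC = 109.42 - 3.40Q.
Set SMB = MC: 109.42 - 3.40Q = 19.27 + 3.37Q → Q* = 13.3161.
Consumer price on the demand curve at Q*: 117.17 − 2.33×13.3161 = 86.1435.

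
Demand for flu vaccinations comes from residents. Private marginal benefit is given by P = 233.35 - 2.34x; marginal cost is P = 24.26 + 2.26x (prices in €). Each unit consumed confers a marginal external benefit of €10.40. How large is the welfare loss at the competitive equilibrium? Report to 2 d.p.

Market equilibrium (private): 24.26 + 2.26x = 233.35 - 2.34x → x_m = 45.4543.
Social marginal benefit = demand + MEB = 243.75 - 2.34x.
Set SMB = MC: 243.75 - 2.34x = 24.26 + 2.26x → x* = 47.7152.
The loss is the area between SMB and MC from x* to x_m; with linear curves that's a triangle of height MEB(x_m).
DWL = ½ × 2.2609 × 10.4000 = 11.7567.

DWL = €11.76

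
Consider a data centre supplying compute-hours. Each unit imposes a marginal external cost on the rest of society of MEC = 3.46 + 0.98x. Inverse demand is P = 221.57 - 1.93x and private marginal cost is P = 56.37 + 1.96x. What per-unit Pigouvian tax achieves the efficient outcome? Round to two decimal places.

tax = 36.01 per unit

Social marginal cost = private MC + MEC = 59.83 + 2.94x.
Set SMC = demand: 59.83 + 2.94x = 221.57 - 1.93x → x* = 33.2115.
The Pigouvian tax equals MEC at x*: 3.46 + 0.98×33.2115 = 36.0073.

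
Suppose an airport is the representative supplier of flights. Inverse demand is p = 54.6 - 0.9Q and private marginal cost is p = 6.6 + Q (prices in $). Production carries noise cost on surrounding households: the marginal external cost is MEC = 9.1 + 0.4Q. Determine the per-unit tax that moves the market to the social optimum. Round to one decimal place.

Social marginal cost = private MC + MEC = 15.7 + 1.4Q.
Set SMC = demand: 15.7 + 1.4Q = 54.6 - 0.9Q → Q* = 16.9130.
The Pigouvian tax equals MEC at Q*: 9.1 + 0.4×16.9130 = 15.8652.

tax = $15.9 per unit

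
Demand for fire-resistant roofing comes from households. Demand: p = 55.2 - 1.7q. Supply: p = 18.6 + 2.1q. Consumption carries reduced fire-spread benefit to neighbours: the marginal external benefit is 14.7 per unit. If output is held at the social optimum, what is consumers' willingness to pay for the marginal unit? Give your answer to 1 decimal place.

P = 32.3

Social marginal benefit = demand + MEB = 69.9 - 1.7q.
Set SMB = MC: 69.9 - 1.7q = 18.6 + 2.1q → q* = 13.5000.
Consumer price on the demand curve at q*: 55.2 − 1.7×13.5000 = 32.2500.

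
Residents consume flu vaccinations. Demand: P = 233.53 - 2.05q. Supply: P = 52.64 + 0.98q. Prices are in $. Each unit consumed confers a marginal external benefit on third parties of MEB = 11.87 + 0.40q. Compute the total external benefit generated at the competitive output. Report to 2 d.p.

$1421.45

Market equilibrium (private): 52.64 + 0.98q = 233.53 - 2.05q → q_m = 59.6997.
Total external benefit = ∫₀^{q_m} (11.87 + 0.40q) dq = 11.87×59.6997 + ½×0.40×59.6997² = 1421.4463.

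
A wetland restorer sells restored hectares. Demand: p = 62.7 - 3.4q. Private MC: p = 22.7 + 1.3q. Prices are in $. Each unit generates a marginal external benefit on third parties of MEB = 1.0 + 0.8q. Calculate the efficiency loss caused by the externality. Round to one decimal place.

Market equilibrium (private): 22.7 + 1.3q = 62.7 - 3.4q → q_m = 8.5106.
Social marginal cost = private MC − MEB = 21.7 + 0.5q.
Set SMC = demand: 21.7 + 0.5q = 62.7 - 3.4q → q* = 10.5128.
The loss is the area between SMC and demand from q* to q_m; with linear curves that's a triangle of height MEB(q_m).
DWL = ½ × 2.0022 × 7.8085 = 7.8171.

DWL = $7.8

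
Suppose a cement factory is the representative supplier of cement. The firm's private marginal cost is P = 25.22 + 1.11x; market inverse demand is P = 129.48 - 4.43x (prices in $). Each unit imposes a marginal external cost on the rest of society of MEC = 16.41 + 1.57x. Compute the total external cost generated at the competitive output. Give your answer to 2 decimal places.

Market equilibrium (private): 25.22 + 1.11x = 129.48 - 4.43x → x_m = 18.8195.
Total external cost = ∫₀^{x_m} (16.41 + 1.57x) dx = 16.41×18.8195 + ½×1.57×18.8195² = 586.8543.

$586.85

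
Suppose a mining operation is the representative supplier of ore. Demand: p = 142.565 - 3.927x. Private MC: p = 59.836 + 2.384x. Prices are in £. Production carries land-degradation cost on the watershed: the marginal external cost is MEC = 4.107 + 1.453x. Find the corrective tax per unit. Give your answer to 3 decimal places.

tax = £18.821 per unit

Social marginal cost = private MC + MEC = 63.943 + 3.837x.
Set SMC = demand: 63.943 + 3.837x = 142.565 - 3.927x → x* = 10.1265.
The Pigouvian tax equals MEC at x*: 4.107 + 1.453×10.1265 = 18.8208.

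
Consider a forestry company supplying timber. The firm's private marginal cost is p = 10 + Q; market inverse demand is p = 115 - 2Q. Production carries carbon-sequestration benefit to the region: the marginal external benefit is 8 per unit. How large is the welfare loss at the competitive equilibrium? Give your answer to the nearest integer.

Market equilibrium (private): 10 + Q = 115 - 2Q → Q_m = 35.0000.
Social marginal cost = private MC − MEB = 2 + Q.
Set SMC = demand: 2 + Q = 115 - 2Q → Q* = 37.6667.
The loss is the area between SMC and demand from Q* to Q_m; with linear curves that's a triangle of height MEB(Q_m).
DWL = ½ × 2.6667 × 8.0000 = 10.6668.

DWL = 11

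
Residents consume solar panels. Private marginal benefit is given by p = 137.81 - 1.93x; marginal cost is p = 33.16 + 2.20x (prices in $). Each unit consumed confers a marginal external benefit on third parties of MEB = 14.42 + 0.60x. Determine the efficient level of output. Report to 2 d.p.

Social marginal benefit = demand + MEB = 152.23 - 1.33x.
Set SMB = MC: 152.23 - 1.33x = 33.16 + 2.20x → x* = 33.7309.

x* = 33.73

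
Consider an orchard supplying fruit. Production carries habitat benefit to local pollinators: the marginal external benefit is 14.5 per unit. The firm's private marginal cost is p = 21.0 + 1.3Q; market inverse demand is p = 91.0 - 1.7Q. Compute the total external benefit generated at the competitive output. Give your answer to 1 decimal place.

338.3

Market equilibrium (private): 21.0 + 1.3Q = 91.0 - 1.7Q → Q_m = 23.3333.
Total external benefit = MEB × Q_m = 14.5 × 23.3333 = 338.3329.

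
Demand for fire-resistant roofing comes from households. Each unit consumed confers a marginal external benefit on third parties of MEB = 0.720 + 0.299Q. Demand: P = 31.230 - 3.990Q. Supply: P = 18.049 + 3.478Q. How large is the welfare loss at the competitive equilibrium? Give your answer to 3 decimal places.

Market equilibrium (private): 18.049 + 3.478Q = 31.230 - 3.990Q → Q_m = 1.7650.
Social marginal benefit = demand + MEB = 31.950 - 3.691Q.
Set SMB = MC: 31.950 - 3.691Q = 18.049 + 3.478Q → Q* = 1.9390.
The loss is the area between SMB and MC from Q* to Q_m; with linear curves that's a triangle of height MEB(Q_m).
DWL = ½ × 0.1740 × 1.2477 = 0.1085.

DWL = 0.109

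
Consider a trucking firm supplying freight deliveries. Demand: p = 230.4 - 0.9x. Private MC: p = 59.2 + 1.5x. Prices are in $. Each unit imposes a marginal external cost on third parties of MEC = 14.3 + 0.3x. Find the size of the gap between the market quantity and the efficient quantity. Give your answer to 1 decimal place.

Market equilibrium (private): 59.2 + 1.5x = 230.4 - 0.9x → x_m = 71.3333.
Social marginal cost = private MC + MEC = 73.5 + 1.8x.
Set SMC = demand: 73.5 + 1.8x = 230.4 - 0.9x → x* = 58.1111.
Gap = |71.3333 − 58.1111| = 13.2222.

13.2 units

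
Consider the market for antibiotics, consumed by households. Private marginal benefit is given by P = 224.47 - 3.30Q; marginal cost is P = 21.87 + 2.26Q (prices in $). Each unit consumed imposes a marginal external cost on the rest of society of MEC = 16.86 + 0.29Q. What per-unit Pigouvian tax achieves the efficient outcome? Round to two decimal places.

Social marginal benefit = demand − MEC = 207.61 - 3.59Q.
Set SMB = MC: 207.61 - 3.59Q = 21.87 + 2.26Q → Q* = 31.7504.
The Pigouvian tax equals MEC at Q*: 16.86 + 0.29×31.7504 = 26.0676.

tax = $26.07 per unit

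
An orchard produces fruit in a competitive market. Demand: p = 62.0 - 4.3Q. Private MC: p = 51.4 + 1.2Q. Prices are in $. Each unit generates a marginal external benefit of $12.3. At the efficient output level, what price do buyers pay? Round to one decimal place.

P = $44.1

Social marginal cost = private MC − MEB = 39.1 + 1.2Q.
Set SMC = demand: 39.1 + 1.2Q = 62.0 - 4.3Q → Q* = 4.1636.
Consumer price on the demand curve at Q*: 62.0 − 4.3×4.1636 = 44.0965.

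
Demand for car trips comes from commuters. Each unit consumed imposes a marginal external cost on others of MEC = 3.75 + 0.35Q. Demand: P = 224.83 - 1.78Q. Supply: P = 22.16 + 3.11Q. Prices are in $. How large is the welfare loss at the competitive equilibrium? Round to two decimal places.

DWL = $31.80

Market equilibrium (private): 22.16 + 3.11Q = 224.83 - 1.78Q → Q_m = 41.4458.
Social marginal benefit = demand − MEC = 221.08 - 2.13Q.
Set SMB = MC: 221.08 - 2.13Q = 22.16 + 3.11Q → Q* = 37.9618.
The loss is the area between SMB and MC from Q* to Q_m; with linear curves that's a triangle of height MEC(Q_m).
DWL = ½ × 3.4840 × 18.2560 = 31.8020.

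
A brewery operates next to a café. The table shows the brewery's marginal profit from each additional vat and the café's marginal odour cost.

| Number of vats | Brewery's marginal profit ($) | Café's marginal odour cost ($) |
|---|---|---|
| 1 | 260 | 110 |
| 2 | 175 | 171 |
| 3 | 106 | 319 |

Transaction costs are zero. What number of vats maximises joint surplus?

2

Bargaining reaches the level where marginal profit last exceeds marginal odour cost.
That holds through level 2 (175 ≥ 171) but not at 3 (106 < 319).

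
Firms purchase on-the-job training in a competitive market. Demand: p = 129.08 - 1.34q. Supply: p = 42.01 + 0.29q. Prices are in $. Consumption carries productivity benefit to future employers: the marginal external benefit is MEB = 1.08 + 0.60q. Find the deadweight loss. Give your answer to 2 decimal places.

DWL = $532.82

Market equilibrium (private): 42.01 + 0.29q = 129.08 - 1.34q → q_m = 53.4172.
Social marginal benefit = demand + MEB = 130.16 - 0.74q.
Set SMB = MC: 130.16 - 0.74q = 42.01 + 0.29q → q* = 85.5825.
Between q* and q_m the wedge SMB − MC runs linearly from 0 to MEB(q_m), so the loss is a triangle.
DWL = ½ × 32.1653 × 33.1303 = 532.8230.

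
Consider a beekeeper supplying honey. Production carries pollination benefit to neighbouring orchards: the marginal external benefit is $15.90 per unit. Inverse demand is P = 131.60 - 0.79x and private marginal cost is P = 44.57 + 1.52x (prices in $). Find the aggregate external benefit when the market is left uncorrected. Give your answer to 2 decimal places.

$599.04

Market equilibrium (private): 44.57 + 1.52x = 131.60 - 0.79x → x_m = 37.6753.
Total external benefit = MEB × x_m = 15.90 × 37.6753 = 599.0373.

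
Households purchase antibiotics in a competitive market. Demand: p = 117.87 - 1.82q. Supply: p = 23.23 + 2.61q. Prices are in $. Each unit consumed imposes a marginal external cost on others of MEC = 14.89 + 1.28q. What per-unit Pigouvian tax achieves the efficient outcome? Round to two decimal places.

Social marginal benefit = demand − MEC = 102.98 - 3.10q.
Set SMB = MC: 102.98 - 3.10q = 23.23 + 2.61q → q* = 13.9667.
The Pigouvian tax equals MEC at q*: 14.89 + 1.28×13.9667 = 32.7674.

tax = $32.77 per unit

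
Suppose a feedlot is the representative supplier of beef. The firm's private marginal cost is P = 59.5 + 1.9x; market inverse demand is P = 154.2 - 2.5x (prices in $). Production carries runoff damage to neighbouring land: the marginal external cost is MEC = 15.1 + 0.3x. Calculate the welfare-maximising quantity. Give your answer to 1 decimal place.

Social marginal cost = private MC + MEC = 74.6 + 2.2x.
Set SMC = demand: 74.6 + 2.2x = 154.2 - 2.5x → x* = 16.9362.

x* = 16.9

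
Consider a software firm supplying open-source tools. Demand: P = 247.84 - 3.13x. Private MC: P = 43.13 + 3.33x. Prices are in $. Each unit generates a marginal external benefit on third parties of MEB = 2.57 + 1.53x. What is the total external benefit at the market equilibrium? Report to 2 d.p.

Market equilibrium (private): 43.13 + 3.33x = 247.84 - 3.13x → x_m = 31.6889.
Total external benefit = ∫₀^{x_m} (2.57 + 1.53x) dx = 2.57×31.6889 + ½×1.53×31.6889² = 849.6431.

$849.64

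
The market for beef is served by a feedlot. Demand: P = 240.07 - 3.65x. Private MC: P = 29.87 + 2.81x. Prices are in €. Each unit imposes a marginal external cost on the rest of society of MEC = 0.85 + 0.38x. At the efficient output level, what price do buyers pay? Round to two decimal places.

Social marginal cost = private MC + MEC = 30.72 + 3.19x.
Set SMC = demand: 30.72 + 3.19x = 240.07 - 3.65x → x* = 30.6067.
Consumer price on the demand curve at x*: 240.07 − 3.65×30.6067 = 128.3555.

P = €128.36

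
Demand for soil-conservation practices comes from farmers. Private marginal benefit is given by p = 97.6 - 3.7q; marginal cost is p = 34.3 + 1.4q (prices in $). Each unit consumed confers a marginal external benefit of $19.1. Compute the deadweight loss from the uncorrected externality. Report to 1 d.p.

DWL = $35.8

Market equilibrium (private): 34.3 + 1.4q = 97.6 - 3.7q → q_m = 12.4118.
Social marginal benefit = demand + MEB = 116.7 - 3.7q.
Set SMB = MC: 116.7 - 3.7q = 34.3 + 1.4q → q* = 16.1569.
Between q* and q_m the wedge SMB − MC runs linearly from 0 to MEB(q_m), so the loss is a triangle.
DWL = ½ × 3.7451 × 19.1000 = 35.7657.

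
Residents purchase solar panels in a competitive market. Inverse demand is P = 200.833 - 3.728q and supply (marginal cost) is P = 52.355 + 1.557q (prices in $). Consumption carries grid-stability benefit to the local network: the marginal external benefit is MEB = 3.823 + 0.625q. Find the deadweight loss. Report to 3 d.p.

DWL = $49.054

Market equilibrium (private): 52.355 + 1.557q = 200.833 - 3.728q → q_m = 28.0942.
Social marginal benefit = demand + MEB = 204.656 - 3.103q.
Set SMB = MC: 204.656 - 3.103q = 52.355 + 1.557q → q* = 32.6826.
The welfare-loss triangle has base |q_m − q*| and height MEB(q_m) (the vertical gap between SMB and MC is zero at q* and MEB at q_m).
DWL = ½ × 4.5884 × 21.3819 = 49.0544.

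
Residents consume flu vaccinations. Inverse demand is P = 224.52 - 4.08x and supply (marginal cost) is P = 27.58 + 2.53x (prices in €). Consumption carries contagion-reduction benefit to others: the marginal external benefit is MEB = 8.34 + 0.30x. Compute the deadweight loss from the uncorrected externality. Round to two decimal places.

Market equilibrium (private): 27.58 + 2.53x = 224.52 - 4.08x → x_m = 29.7943.
Social marginal benefit = demand + MEB = 232.86 - 3.78x.
Set SMB = MC: 232.86 - 3.78x = 27.58 + 2.53x → x* = 32.5325.
Between x* and x_m the wedge SMB − MC runs linearly from 0 to MEB(x_m), so the loss is a triangle.
DWL = ½ × 2.7382 × 17.2783 = 23.6557.

DWL = €23.66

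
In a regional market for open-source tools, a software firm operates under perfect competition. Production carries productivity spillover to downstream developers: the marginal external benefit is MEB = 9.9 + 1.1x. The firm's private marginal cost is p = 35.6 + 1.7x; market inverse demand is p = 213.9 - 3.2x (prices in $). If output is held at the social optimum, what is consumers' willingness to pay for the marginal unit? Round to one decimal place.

Social marginal cost = private MC − MEB = 25.7 + 0.6x.
Set SMC = demand: 25.7 + 0.6x = 213.9 - 3.2x → x* = 49.5263.
Consumer price on the demand curve at x*: 213.9 − 3.2×49.5263 = 55.4158.

P = $55.4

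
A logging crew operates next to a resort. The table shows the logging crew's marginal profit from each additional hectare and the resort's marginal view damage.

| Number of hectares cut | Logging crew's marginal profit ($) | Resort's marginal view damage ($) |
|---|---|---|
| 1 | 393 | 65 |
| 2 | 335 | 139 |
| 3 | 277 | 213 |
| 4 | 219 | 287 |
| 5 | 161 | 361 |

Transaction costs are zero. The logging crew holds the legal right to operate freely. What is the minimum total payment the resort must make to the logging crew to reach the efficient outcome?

Left alone the logging crew would choose level 5 (marginal profit stays positive).
Efficient level: k* = 3 (marginal profit ≥ marginal view damage through 3).
The resort must at least cover the logging crew's forgone profit from cutting 5→3: 219 + 161 = 380.

$380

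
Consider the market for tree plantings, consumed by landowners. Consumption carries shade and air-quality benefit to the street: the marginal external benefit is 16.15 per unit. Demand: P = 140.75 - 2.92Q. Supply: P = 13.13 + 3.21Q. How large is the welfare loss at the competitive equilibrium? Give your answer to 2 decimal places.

DWL = 21.27

Market equilibrium (private): 13.13 + 3.21Q = 140.75 - 2.92Q → Q_m = 20.8189.
Social marginal benefit = demand + MEB = 156.90 - 2.92Q.
Set SMB = MC: 156.90 - 2.92Q = 13.13 + 3.21Q → Q* = 23.4535.
Height of the DWL triangle at Q_m is SMB(Q_m) − MC(Q_m) = MEB(Q_m) = 16.1500.
DWL = ½ × 2.6346 × 16.1500 = 21.2744.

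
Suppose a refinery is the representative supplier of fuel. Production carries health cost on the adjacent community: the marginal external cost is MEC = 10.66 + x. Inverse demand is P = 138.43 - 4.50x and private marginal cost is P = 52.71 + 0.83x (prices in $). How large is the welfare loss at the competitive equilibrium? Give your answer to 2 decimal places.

Market equilibrium (private): 52.71 + 0.83x = 138.43 - 4.50x → x_m = 16.0826.
Social marginal cost = private MC + MEC = 63.37 + 1.83x.
Set SMC = demand: 63.37 + 1.83x = 138.43 - 4.50x → x* = 11.8578.
The loss is the area between SMC and demand from x* to x_m; with linear curves that's a triangle of height MEC(x_m).
DWL = ½ × 4.2248 × 26.7426 = 56.4911.

DWL = $56.49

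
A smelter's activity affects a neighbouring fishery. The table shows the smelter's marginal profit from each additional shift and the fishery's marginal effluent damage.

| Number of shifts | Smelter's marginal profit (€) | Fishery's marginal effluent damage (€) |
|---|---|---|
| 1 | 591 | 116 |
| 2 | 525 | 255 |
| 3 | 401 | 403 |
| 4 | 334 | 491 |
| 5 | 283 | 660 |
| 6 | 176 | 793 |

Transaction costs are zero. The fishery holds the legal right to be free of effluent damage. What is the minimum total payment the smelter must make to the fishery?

Efficient level: marginal profit ≥ marginal effluent damage through level 2, so k* = 2.
With the fishery holding the right, the smelter must at least compensate total damage at k*: 116 + 255 = 371.

€371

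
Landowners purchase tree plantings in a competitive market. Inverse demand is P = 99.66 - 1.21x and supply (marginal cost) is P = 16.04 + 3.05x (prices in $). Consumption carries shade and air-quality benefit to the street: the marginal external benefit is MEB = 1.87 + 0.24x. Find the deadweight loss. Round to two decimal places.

DWL = $5.39

Market equilibrium (private): 16.04 + 3.05x = 99.66 - 1.21x → x_m = 19.6291.
Social marginal benefit = demand + MEB = 101.53 - 0.97x.
Set SMB = MC: 101.53 - 0.97x = 16.04 + 3.05x → x* = 21.2662.
Between x* and x_m the wedge SMB − MC runs linearly from 0 to MEB(x_m), so the loss is a triangle.
DWL = ½ × 1.6371 × 6.5810 = 5.3869.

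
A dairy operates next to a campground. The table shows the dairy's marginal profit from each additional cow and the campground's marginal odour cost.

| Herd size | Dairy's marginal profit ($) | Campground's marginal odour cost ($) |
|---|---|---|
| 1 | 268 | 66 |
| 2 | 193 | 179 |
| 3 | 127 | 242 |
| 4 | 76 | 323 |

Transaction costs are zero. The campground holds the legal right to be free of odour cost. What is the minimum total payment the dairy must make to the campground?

Efficient level: marginal profit ≥ marginal odour cost through level 2, so k* = 2.
With the campground holding the right, the dairy must at least compensate total damage at k*: 66 + 179 = 245.

$245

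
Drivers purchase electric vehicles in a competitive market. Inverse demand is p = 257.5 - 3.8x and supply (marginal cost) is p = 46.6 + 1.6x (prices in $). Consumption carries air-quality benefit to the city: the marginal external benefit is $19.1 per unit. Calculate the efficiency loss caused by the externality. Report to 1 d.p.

DWL = $33.8

Market equilibrium (private): 46.6 + 1.6x = 257.5 - 3.8x → x_m = 39.0556.
Social marginal benefit = demand + MEB = 276.6 - 3.8x.
Set SMB = MC: 276.6 - 3.8x = 46.6 + 1.6x → x* = 42.5926.
The loss is the area between SMB and MC from x* to x_m; with linear curves that's a triangle of height MEB(x_m).
DWL = ½ × 3.5370 × 19.1000 = 33.7784.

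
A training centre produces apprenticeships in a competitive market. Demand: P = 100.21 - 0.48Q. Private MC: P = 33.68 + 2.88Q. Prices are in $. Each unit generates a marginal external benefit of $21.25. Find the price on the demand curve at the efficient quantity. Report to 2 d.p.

P = $87.67

Social marginal cost = private MC − MEB = 12.43 + 2.88Q.
Set SMC = demand: 12.43 + 2.88Q = 100.21 - 0.48Q → Q* = 26.1250.
Consumer price on the demand curve at Q*: 100.21 − 0.48×26.1250 = 87.6700.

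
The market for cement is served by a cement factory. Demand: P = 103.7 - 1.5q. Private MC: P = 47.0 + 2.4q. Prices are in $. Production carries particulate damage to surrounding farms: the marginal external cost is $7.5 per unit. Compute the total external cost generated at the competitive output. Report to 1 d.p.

Market equilibrium (private): 47.0 + 2.4q = 103.7 - 1.5q → q_m = 14.5385.
Total external cost = MEC × q_m = 7.5 × 14.5385 = 109.0388.

$109.0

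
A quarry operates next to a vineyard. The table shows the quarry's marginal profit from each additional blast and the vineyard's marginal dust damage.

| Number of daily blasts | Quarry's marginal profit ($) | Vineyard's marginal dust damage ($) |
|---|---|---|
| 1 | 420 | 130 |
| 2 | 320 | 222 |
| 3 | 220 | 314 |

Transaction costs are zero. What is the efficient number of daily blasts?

Bargaining reaches the level where marginal profit last exceeds marginal dust damage.
That holds through level 2 (320 ≥ 222) but not at 3 (220 < 314).

2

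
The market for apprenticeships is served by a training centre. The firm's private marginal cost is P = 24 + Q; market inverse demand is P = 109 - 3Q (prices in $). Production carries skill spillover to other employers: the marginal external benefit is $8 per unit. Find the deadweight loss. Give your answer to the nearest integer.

Market equilibrium (private): 24 + Q = 109 - 3Q → Q_m = 21.2500.
Social marginal cost = private MC − MEB = 16 + Q.
Set SMC = demand: 16 + Q = 109 - 3Q → Q* = 23.2500.
The welfare-loss triangle has base |Q_m − Q*| and height MEB(Q_m) (the vertical gap between SMC and demand is zero at Q* and MEB at Q_m).
DWL = ½ × 2.0000 × 8.0000 = 8.0000.

DWL = $8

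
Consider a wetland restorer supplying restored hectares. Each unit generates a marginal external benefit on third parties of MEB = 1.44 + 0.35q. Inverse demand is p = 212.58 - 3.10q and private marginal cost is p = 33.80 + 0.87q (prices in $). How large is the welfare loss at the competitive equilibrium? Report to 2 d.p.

DWL = $40.87

Market equilibrium (private): 33.80 + 0.87q = 212.58 - 3.10q → q_m = 45.0327.
Social marginal cost = private MC − MEB = 32.36 + 0.52q.
Set SMC = demand: 32.36 + 0.52q = 212.58 - 3.10q → q* = 49.7845.
Between q* and q_m the wedge demand − SMC runs linearly from 0 to MEB(q_m), so the loss is a triangle.
DWL = ½ × 4.7518 × 17.2015 = 40.8690.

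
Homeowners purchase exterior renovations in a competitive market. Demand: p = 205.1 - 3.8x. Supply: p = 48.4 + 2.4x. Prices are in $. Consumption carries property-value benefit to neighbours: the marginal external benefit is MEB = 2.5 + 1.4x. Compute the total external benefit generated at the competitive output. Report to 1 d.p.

Market equilibrium (private): 48.4 + 2.4x = 205.1 - 3.8x → x_m = 25.2742.
Total external benefit = ∫₀^{x_m} (2.5 + 1.4x) dx = 2.5×25.2742 + ½×1.4×25.2742² = 510.3351.

$510.3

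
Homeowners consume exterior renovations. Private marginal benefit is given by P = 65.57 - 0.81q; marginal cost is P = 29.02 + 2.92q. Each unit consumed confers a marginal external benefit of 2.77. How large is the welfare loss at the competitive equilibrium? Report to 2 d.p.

Market equilibrium (private): 29.02 + 2.92q = 65.57 - 0.81q → q_m = 9.7989.
Social marginal benefit = demand + MEB = 68.34 - 0.81q.
Set SMB = MC: 68.34 - 0.81q = 29.02 + 2.92q → q* = 10.5416.
Height of the DWL triangle at q_m is SMB(q_m) − MC(q_m) = MEB(q_m) = 2.7700.
DWL = ½ × 0.7427 × 2.7700 = 1.0286.

DWL = 1.03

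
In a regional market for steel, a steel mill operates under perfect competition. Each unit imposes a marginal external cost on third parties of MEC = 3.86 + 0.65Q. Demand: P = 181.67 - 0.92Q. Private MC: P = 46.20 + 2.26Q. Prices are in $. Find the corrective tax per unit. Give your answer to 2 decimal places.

tax = $26.20 per unit

Social marginal cost = private MC + MEC = 50.06 + 2.91Q.
Set SMC = demand: 50.06 + 2.91Q = 181.67 - 0.92Q → Q* = 34.3629.
The Pigouvian tax equals MEC at Q*: 3.86 + 0.65×34.3629 = 26.1959.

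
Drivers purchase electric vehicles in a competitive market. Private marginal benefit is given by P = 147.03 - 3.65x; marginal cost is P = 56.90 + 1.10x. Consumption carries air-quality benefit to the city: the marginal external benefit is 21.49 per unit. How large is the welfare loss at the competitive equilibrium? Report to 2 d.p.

Market equilibrium (private): 56.90 + 1.10x = 147.03 - 3.65x → x_m = 18.9747.
Social marginal benefit = demand + MEB = 168.52 - 3.65x.
Set SMB = MC: 168.52 - 3.65x = 56.90 + 1.10x → x* = 23.4989.
The loss is the area between SMB and MC from x* to x_m; with linear curves that's a triangle of height MEB(x_m).
DWL = ½ × 4.5242 × 21.4900 = 48.6125.

DWL = 48.61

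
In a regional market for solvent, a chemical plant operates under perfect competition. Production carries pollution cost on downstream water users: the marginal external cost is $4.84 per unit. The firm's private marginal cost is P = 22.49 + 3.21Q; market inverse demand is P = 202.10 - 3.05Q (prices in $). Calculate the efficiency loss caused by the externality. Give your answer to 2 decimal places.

DWL = $1.87

Market equilibrium (private): 22.49 + 3.21Q = 202.10 - 3.05Q → Q_m = 28.6917.
Social marginal cost = private MC + MEC = 27.33 + 3.21Q.
Set SMC = demand: 27.33 + 3.21Q = 202.10 - 3.05Q → Q* = 27.9185.
Between Q* and Q_m the wedge SMC − demand runs linearly from 0 to MEC(Q_m), so the loss is a triangle.
DWL = ½ × 0.7732 × 4.8400 = 1.8711.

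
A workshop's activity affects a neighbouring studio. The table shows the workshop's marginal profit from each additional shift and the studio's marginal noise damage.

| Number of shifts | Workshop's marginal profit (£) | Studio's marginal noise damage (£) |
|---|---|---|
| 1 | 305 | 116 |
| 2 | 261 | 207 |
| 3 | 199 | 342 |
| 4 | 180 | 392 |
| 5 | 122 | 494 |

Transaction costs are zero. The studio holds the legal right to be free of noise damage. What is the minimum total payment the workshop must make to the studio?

£323

Efficient level: marginal profit ≥ marginal noise damage through level 2, so k* = 2.
With the studio holding the right, the workshop must at least compensate total damage at k*: 116 + 207 = 323.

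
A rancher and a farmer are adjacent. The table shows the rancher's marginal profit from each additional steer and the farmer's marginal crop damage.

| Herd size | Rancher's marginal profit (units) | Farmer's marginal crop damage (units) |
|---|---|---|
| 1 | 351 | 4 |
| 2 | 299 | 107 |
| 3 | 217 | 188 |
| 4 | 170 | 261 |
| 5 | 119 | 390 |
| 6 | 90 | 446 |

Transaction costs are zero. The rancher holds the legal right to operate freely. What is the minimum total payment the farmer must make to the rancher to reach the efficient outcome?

Left alone the rancher would choose level 6 (marginal profit stays positive).
Efficient level: k* = 3 (marginal profit ≥ marginal crop damage through 3).
The farmer must at least cover the rancher's forgone profit from cutting 6→3: 170 + 119 + 90 = 379.

379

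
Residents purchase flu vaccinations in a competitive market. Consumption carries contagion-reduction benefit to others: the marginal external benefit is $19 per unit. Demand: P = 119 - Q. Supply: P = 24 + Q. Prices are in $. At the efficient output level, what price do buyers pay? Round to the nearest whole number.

Social marginal benefit = demand + MEB = 138 - Q.
Set SMB = MC: 138 - Q = 24 + Q → Q* = 57.0000.
Consumer price on the demand curve at Q*: 119 − 1×57.0000 = 62.0000.

P = $62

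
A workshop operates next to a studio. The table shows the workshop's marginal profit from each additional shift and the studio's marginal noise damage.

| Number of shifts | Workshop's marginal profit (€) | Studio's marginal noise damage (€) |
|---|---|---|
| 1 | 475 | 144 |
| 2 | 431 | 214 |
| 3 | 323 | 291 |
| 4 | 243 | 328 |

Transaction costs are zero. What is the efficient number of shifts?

3

Bargaining reaches the level where marginal profit last exceeds marginal noise damage.
That holds through level 3 (323 ≥ 291) but not at 4 (243 < 328).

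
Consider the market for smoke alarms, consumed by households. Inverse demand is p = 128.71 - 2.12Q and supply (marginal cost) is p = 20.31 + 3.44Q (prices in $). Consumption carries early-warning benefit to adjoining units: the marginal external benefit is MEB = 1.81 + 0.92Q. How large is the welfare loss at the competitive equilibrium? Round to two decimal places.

Market equilibrium (private): 20.31 + 3.44Q = 128.71 - 2.12Q → Q_m = 19.4964.
Social marginal benefit = demand + MEB = 130.52 - 1.20Q.
Set SMB = MC: 130.52 - 1.20Q = 20.31 + 3.44Q → Q* = 23.7522.
The loss is the area between SMB and MC from Q* to Q_m; with linear curves that's a triangle of height MEB(Q_m).
DWL = ½ × 4.2558 × 19.7467 = 42.0190.

DWL = $42.02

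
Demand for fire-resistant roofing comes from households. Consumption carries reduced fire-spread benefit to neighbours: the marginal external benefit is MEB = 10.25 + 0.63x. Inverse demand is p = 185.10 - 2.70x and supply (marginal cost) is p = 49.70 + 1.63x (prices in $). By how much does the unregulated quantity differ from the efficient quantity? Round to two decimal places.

Market equilibrium (private): 49.70 + 1.63x = 185.10 - 2.70x → x_m = 31.2702.
Social marginal benefit = demand + MEB = 195.35 - 2.07x.
Set SMB = MC: 195.35 - 2.07x = 49.70 + 1.63x → x* = 39.3649.
Gap = |31.2702 − 39.3649| = 8.0947.

8.09 units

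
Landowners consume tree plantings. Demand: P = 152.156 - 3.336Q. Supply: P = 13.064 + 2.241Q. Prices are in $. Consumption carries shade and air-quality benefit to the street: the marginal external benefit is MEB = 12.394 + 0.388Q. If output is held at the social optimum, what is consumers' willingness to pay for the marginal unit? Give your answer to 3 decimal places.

Social marginal benefit = demand + MEB = 164.550 - 2.948Q.
Set SMB = MC: 164.550 - 2.948Q = 13.064 + 2.241Q → Q* = 29.1937.
Consumer price on the demand curve at Q*: 152.156 − 3.336×29.1937 = 54.7658.

P = $54.766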